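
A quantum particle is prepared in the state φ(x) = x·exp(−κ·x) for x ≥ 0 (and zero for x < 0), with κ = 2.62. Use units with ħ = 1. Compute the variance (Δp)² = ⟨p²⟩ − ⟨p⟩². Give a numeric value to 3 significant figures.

Compute ⟨p⟩ and ⟨p²⟩ separately; (Δp)² = ⟨p²⟩ − ⟨p⟩².
Differentiate x·exp(−κ·x) with the product rule; every integrand then reduces to terms xʲ·e^(−2κx) on [0, ∞), with ∫₀^∞ xʲ·e^(−2κx) dx = j!/(2κ)^(j+1).
Normalization: ∫|φ|² dx = 0.013901.
⟨p⟩ = 0.0000 and ⟨p²⟩ = 6.8644.
(Δp)² = 6.8644 − (0.0000)² = 6.8644.

6.86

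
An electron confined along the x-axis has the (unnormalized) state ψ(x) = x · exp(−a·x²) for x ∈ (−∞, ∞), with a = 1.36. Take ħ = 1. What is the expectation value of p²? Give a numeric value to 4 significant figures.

p² ψ = −ħ² d²ψ/dx²; ⟨p²⟩ = −ħ² ∫ ψ*·ψ'' dx / ∫|ψ|² dx.
Expand each integrand as polynomial × e^(−2ax²) and use ∫x^(2j)·e^(−2ax²) dx = (2j−1)!!/(4a)^j · √(π/(2a)), odd powers → 0; here √(π/(2a)) = 1.0747. Differentiate with the product rule, d/dx e^(−ax²) = −2ax·e^(−ax²).
State is unnormalized: ∫|ψ|² dx = 0.19756, and ∫ψ*·(−ħ² ψ'') dx = 0.80603, so ⟨p²⟩ = 0.80603 / 0.19756.
⟨p²⟩ = 4.0800.

4.080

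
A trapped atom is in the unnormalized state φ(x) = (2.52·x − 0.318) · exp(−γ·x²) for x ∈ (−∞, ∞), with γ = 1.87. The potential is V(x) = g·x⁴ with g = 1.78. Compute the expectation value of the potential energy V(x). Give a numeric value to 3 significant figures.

0.437

⟨V⟩ = ∫ V(x)·|φ|² dx / ∫|φ|² dx.
Expand each integrand as polynomial × e^(−2γx²) and use ∫x^(2j)·e^(−2γx²) dx = (2j−1)!!/(4γ)^j · √(π/(2γ)), odd powers → 0; here √(π/(2γ)) = 0.91651.
State is unnormalized: ∫|φ|² dx = 0.87079, and ∫φ*·V(x)·φ dx = 0.38016, so ⟨V⟩ = 0.38016 / 0.87079.
⟨V⟩ = 0.43658.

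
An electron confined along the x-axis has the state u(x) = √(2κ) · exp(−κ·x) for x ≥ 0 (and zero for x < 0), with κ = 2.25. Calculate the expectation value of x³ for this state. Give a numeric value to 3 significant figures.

⟨x³⟩ = ∫ x³·|u|² dx (integrals over the domain).
Every integrand reduces to terms xʲ·e^(−2κx) on [0, ∞); use ∫₀^∞ xʲ·e^(−2κx) dx = j!/(2κ)^(j+1).
⟨x³⟩ = 0.065844.

0.0658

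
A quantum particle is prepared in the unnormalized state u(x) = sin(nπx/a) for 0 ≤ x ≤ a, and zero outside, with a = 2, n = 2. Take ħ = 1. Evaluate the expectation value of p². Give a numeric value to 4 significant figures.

9.870

p² u = −ħ² d²u/dx²; ⟨p²⟩ = −ħ² ∫ u*·u'' dx / ∫|u|² dx.
d/dx sin(nπx/a) = (nπ/a)·cos(nπx/a) and d²/dx² sin(nπx/a) = −(nπ/a)²·sin(nπx/a); on 0 ≤ x ≤ a, ∫sin²(nπx/a) dx = a/2 and ∫sin(nπx/a)·cos(nπx/a) dx = 0.
State is unnormalized: ∫|u|² dx = 1.0000, and ∫u*·(−ħ² u'') dx = 9.8696, so ⟨p²⟩ = 9.8696 / 1.0000.
⟨p²⟩ = 9.8696.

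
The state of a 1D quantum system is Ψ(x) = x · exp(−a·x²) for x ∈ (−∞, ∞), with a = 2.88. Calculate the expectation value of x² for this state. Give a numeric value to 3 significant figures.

⟨x²⟩ = ∫ x²·|Ψ|² dx / ∫|Ψ|² dx (integrals over the domain).
Expand each integrand as polynomial × e^(−2ax²) and use ∫x^(2j)·e^(−2ax²) dx = (2j−1)!!/(4a)^j · √(π/(2a)), odd powers → 0; here √(π/(2a)) = 0.73852.
State is unnormalized: ∫|Ψ|² dx = 0.064108, and ∫Ψ*·x²·Ψ dx = 0.016695, so ⟨x²⟩ = 0.016695 / 0.064108.
⟨x²⟩ = 0.26042.

0.260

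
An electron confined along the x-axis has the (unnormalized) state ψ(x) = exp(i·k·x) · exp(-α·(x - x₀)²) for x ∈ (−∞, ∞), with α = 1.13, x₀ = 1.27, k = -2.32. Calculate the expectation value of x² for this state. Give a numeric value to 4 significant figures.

1.834

⟨x²⟩ = ∫ x²·|ψ|² dx / ∫|ψ|² dx (integrals over the domain).
Gaussian moments (u = x − x₀): ∫u^(2j)·e^(−2αu²) du = (2j−1)!!/(4α)^j · √(π/(2α)), odd powers integrate to 0; here √(π/(2α)) = 1.1790.
State is unnormalized: ∫|ψ|² dx = 1.1790, and ∫ψ*·x²·ψ dx = 2.1625, so ⟨x²⟩ = 2.1625 / 1.1790.
⟨x²⟩ = 1.8341.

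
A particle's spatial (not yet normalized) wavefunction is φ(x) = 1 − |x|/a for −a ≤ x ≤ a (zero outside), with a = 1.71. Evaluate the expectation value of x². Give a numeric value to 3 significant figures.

0.292

⟨x²⟩ = ∫ x²·|φ|² dx / ∫|φ|² dx (integrals over the domain).
φ is even, so ∫ over [−a, a] = 2∫₀ᵃ with φ = 1 − x/a there: ∫₀ᵃ (1 − x/a)² dx = a/3, ∫₀ᵃ x²(1 − x/a)² dx = a³/30, ∫₀ᵃ x⁴(1 − x/a)² dx = a⁵/105.
State is unnormalized: ∫|φ|² dx = 1.1400, and ∫φ*·x²·φ dx = 0.33335, so ⟨x²⟩ = 0.33335 / 1.1400.
⟨x²⟩ = 0.29241.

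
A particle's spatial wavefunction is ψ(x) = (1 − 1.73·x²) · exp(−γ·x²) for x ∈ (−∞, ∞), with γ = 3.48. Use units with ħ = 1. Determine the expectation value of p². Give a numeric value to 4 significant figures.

p² ψ = −ħ² d²ψ/dx²; ⟨p²⟩ = −ħ² ∫ ψ*·ψ'' dx / ∫|ψ|² dx.
Expand each integrand as polynomial × e^(−2γx²) and use ∫x^(2j)·e^(−2γx²) dx = (2j−1)!!/(4γ)^j · √(π/(2γ)), odd powers → 0; here √(π/(2γ)) = 0.67185. Differentiate with the product rule, d/dx e^(−γx²) = −2γx·e^(−γx²).
State is unnormalized: ∫|ψ|² dx = 0.53598, and ∫ψ*·(−ħ² ψ'') dx = 3.1720, so ⟨p²⟩ = 3.1720 / 0.53598.
⟨p²⟩ = 5.9180.

5.918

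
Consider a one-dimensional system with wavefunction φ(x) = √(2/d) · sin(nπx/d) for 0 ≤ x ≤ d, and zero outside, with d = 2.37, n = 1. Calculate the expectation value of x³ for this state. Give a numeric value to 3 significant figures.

⟨x³⟩ = ∫ x³·|φ|² dx (integrals over the domain).
With sin²θ = (1 − cos2θ)/2 on 0 ≤ x ≤ d: ∫sin²(nπx/d) dx = d/2, ∫x·sin²(nπx/d) dx = d²/4, ∫x²·sin²(nπx/d) dx = d³·(1/6 − 1/(4n²π²)); higher powers xᵏ the same way, integrating xᵏ·cos(2nπx/d) by parts.
⟨x³⟩ = 2.3164.

2.32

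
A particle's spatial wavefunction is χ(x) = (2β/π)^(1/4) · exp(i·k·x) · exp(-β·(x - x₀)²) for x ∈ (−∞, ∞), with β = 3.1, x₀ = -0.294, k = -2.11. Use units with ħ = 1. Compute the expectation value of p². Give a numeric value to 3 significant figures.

7.55

p² χ = −ħ² d²χ/dx²; ⟨p²⟩ = −ħ² ∫ χ*·χ'' dx.
Gaussian moments (u = x − x₀): ∫u^(2j)·e^(−2βu²) du = (2j−1)!!/(4β)^j · √(π/(2β)), odd powers integrate to 0; here √(π/(2β)) = 0.71183. Derivatives: χ′ = (ik − 2βu)·χ, χ″ = ((ik − 2βu)² − 2β)·χ; the odd-in-u pieces drop out.
⟨p²⟩ = 7.5521.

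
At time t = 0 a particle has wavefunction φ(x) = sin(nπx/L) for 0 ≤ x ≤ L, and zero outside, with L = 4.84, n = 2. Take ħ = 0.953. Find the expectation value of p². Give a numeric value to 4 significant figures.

p² φ = −ħ² d²φ/dx²; ⟨p²⟩ = −ħ² ∫ φ*·φ'' dx / ∫|φ|² dx.
d/dx sin(nπx/L) = (nπ/L)·cos(nπx/L) and d²/dx² sin(nπx/L) = −(nπ/L)²·sin(nπx/L); on 0 ≤ x ≤ L, ∫sin²(nπx/L) dx = L/2 and ∫sin(nπx/L)·cos(nπx/L) dx = 0.
State is unnormalized: ∫|φ|² dx = 2.4200, and ∫φ*·(−ħ² φ'') dx = 3.7040, so ⟨p²⟩ = 3.7040 / 2.4200.
⟨p²⟩ = 1.5306.

1.531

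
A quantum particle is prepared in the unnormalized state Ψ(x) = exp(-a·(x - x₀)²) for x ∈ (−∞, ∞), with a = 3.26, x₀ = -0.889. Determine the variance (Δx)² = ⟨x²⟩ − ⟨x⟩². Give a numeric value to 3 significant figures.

Compute ⟨x⟩ and ⟨x²⟩ separately, then (Δx)² = ⟨x²⟩ − ⟨x⟩².
Gaussian moments (u = x − x₀): ∫u^(2j)·e^(−2au²) du = (2j−1)!!/(4a)^j · √(π/(2a)), odd powers integrate to 0; here √(π/(2a)) = 0.69415.
Normalization: ∫|Ψ|² dx = 0.69415.
⟨x⟩ = -0.88900 and ⟨x²⟩ = 0.86701.
(Δx)² = 0.86701 − (-0.88900)² = 0.076687.

0.0767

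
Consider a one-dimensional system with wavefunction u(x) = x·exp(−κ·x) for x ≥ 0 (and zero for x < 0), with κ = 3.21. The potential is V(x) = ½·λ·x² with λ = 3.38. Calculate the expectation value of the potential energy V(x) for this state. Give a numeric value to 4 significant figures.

0.4920

⟨V⟩ = ∫ V(x)·|u|² dx / ∫|u|² dx.
Every integrand reduces to terms xʲ·e^(−2κx) on [0, ∞); use ∫₀^∞ xʲ·e^(−2κx) dx = j!/(2κ)^(j+1).
State is unnormalized: ∫|u|² dx = 0.0075583, and ∫u*·V(x)·u dx = 0.0037190, so ⟨V⟩ = 0.0037190 / 0.0075583.
⟨V⟩ = 0.49204.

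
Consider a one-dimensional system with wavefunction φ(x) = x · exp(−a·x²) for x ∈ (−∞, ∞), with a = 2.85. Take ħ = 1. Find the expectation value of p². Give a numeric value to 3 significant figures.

p² φ = −ħ² d²φ/dx²; ⟨p²⟩ = −ħ² ∫ φ*·φ'' dx / ∫|φ|² dx.
Expand each integrand as polynomial × e^(−2ax²) and use ∫x^(2j)·e^(−2ax²) dx = (2j−1)!!/(4a)^j · √(π/(2a)), odd powers → 0; here √(π/(2a)) = 0.74240. Differentiate with the product rule, d/dx e^(−ax²) = −2ax·e^(−ax²).
State is unnormalized: ∫|φ|² dx = 0.065123, and ∫φ*·(−ħ² φ'') dx = 0.55680, so ⟨p²⟩ = 0.55680 / 0.065123.
⟨p²⟩ = 8.5500.

8.55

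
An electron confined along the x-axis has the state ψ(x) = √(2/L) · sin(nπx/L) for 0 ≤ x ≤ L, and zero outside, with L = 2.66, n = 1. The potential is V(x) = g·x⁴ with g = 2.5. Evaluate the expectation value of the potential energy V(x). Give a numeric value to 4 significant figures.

⟨V⟩ = ∫ V(x)·|ψ|² dx.
With sin²θ = (1 − cos2θ)/2 on 0 ≤ x ≤ L: ∫sin²(nπx/L) dx = L/2, ∫x·sin²(nπx/L) dx = L²/4, ∫x²·sin²(nπx/L) dx = L³·(1/6 − 1/(4n²π²)); higher powers xᵏ the same way, integrating xᵏ·cos(2nπx/L) by parts.
⟨V⟩ = 14.278.

14.28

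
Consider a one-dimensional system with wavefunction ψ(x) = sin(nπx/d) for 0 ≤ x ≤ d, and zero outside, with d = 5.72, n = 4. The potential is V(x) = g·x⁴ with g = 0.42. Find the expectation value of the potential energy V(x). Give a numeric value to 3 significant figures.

⟨V⟩ = ∫ V(x)·|ψ|² dx / ∫|ψ|² dx.
With sin²θ = (1 − cos2θ)/2 on 0 ≤ x ≤ d: ∫sin²(nπx/d) dx = d/2, ∫x·sin²(nπx/d) dx = d²/4, ∫x²·sin²(nπx/d) dx = d³·(1/6 − 1/(4n²π²)); higher powers xᵏ the same way, integrating xᵏ·cos(2nπx/d) by parts.
State is unnormalized: ∫|ψ|² dx = 2.8600, and ∫ψ*·V(x)·ψ dx = 249.11, so ⟨V⟩ = 249.11 / 2.8600.
⟨V⟩ = 87.101.

87.1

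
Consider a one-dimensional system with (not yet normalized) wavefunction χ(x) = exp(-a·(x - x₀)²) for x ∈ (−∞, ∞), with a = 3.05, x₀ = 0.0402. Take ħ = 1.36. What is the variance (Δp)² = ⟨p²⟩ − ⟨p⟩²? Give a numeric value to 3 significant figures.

5.64

Compute ⟨p⟩ and ⟨p²⟩ separately; (Δp)² = ⟨p²⟩ − ⟨p⟩².
Gaussian moments (u = x − x₀): ∫u^(2j)·e^(−2au²) du = (2j−1)!!/(4a)^j · √(π/(2a)), odd powers integrate to 0; here √(π/(2a)) = 0.71765. Derivatives: d/dx e^(−au²) = −2au·e^(−au²), d²/dx² e^(−au²) = (4a²u² − 2a)·e^(−au²).
Normalization: ∫|χ|² dx = 0.71765.
⟨p⟩ = 0.0000 and ⟨p²⟩ = 5.6413.
(Δp)² = 5.6413 − (0.0000)² = 5.6413.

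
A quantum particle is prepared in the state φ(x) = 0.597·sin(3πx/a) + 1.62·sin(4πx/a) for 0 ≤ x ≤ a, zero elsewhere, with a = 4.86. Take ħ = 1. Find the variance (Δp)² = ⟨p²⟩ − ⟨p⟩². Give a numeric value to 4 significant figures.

6.336

Compute ⟨p⟩ and ⟨p²⟩ separately; (Δp)² = ⟨p²⟩ − ⟨p⟩².
d²/dx² sin(jπx/a) = −(jπ/a)²·sin(jπx/a); on 0 ≤ x ≤ a, ∫sin²(jπx/a) dx = a/2 and ∫sin(jπx/a)·sin(lπx/a) dx = 0 for j ≠ l, so only diagonal terms survive in ∫|φ|² and ∫φ·φ″; ∫φ·φ′ dx = [φ²/2] between the walls = 0.
Normalization: ∫|φ|² dx = 7.2434.
⟨p⟩ = 0.0000 and ⟨p²⟩ = 6.3360.
(Δp)² = 6.3360 − (0.0000)² = 6.3360.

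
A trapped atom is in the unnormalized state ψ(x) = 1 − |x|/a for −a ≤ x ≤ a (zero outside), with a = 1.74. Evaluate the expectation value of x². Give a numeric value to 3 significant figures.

⟨x²⟩ = ∫ x²·|ψ|² dx / ∫|ψ|² dx (integrals over the domain).
ψ is even, so ∫ over [−a, a] = 2∫₀ᵃ with ψ = 1 − x/a there: ∫₀ᵃ (1 − x/a)² dx = a/3, ∫₀ᵃ x²(1 − x/a)² dx = a³/30, ∫₀ᵃ x⁴(1 − x/a)² dx = a⁵/105.
State is unnormalized: ∫|ψ|² dx = 1.1600, and ∫ψ*·x²·ψ dx = 0.35120, so ⟨x²⟩ = 0.35120 / 1.1600.
⟨x²⟩ = 0.30276.

0.303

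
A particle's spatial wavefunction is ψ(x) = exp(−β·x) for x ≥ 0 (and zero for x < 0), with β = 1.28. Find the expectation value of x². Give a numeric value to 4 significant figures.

⟨x²⟩ = ∫ x²·|ψ|² dx / ∫|ψ|² dx (integrals over the domain).
Every integrand reduces to terms xʲ·e^(−2βx) on [0, ∞); use ∫₀^∞ xʲ·e^(−2βx) dx = j!/(2β)^(j+1).
State is unnormalized: ∫|ψ|² dx = 0.39063, and ∫ψ*·x²·ψ dx = 0.11921, so ⟨x²⟩ = 0.11921 / 0.39063.
⟨x²⟩ = 0.30518.

0.3052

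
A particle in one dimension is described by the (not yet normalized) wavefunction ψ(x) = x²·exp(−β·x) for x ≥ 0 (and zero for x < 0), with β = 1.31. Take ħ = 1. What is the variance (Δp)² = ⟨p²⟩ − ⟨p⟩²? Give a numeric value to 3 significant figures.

Compute ⟨p⟩ and ⟨p²⟩ separately; (Δp)² = ⟨p²⟩ − ⟨p⟩².
Differentiate x²·exp(−β·x) with the product rule; every integrand then reduces to terms xʲ·e^(−2βx) on [0, ∞), with ∫₀^∞ xʲ·e^(−2βx) dx = j!/(2β)^(j+1).
Normalization: ∫|ψ|² dx = 0.19440.
⟨p⟩ = 0.0000 and ⟨p²⟩ = 0.57203.
(Δp)² = 0.57203 − (0.0000)² = 0.57203.

0.572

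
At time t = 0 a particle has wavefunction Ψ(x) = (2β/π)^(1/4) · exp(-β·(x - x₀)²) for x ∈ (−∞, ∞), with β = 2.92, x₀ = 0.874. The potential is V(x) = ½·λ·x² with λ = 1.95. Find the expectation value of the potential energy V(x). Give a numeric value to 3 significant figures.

⟨V⟩ = ∫ V(x)·|Ψ|² dx.
Gaussian moments (u = x − x₀): ∫u^(2j)·e^(−2βu²) du = (2j−1)!!/(4β)^j · √(π/(2β)), odd powers integrate to 0; here √(π/(2β)) = 0.73345.
⟨V⟩ = 0.82826.

0.828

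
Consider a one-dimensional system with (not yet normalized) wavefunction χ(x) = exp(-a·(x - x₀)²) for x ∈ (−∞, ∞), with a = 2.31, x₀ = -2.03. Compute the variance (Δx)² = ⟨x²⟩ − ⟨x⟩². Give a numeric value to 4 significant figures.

Compute ⟨x⟩ and ⟨x²⟩ separately, then (Δx)² = ⟨x²⟩ − ⟨x⟩².
Gaussian moments (u = x − x₀): ∫u^(2j)·e^(−2au²) du = (2j−1)!!/(4a)^j · √(π/(2a)), odd powers integrate to 0; here √(π/(2a)) = 0.82462.
Normalization: ∫|χ|² dx = 0.82462.
⟨x⟩ = -2.0300 and ⟨x²⟩ = 4.2291.
(Δx)² = 4.2291 − (-2.0300)² = 0.10823.

0.1082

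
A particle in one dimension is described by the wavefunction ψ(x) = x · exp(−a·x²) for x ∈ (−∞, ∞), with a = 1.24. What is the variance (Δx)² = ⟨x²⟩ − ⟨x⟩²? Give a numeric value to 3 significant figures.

Compute ⟨x⟩ and ⟨x²⟩ separately, then (Δx)² = ⟨x²⟩ − ⟨x⟩².
Expand each integrand as polynomial × e^(−2ax²) and use ∫x^(2j)·e^(−2ax²) dx = (2j−1)!!/(4a)^j · √(π/(2a)), odd powers → 0; here √(π/(2a)) = 1.1255.
Normalization: ∫|ψ|² dx = 0.22692.
⟨x⟩ = 0.0000 and ⟨x²⟩ = 0.60484.
(Δx)² = 0.60484 − (0.0000)² = 0.60484.

0.605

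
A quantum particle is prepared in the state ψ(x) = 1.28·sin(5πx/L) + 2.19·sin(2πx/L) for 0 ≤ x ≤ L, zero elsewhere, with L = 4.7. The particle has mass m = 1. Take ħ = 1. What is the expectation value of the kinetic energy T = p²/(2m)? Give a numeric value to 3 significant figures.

2.09

T = −(ħ²/2m) d²/dx², so ⟨T⟩ = −(ħ²/2m) ∫ ψ*·ψ'' dx / ∫|ψ|² dx; with m = 1.
d²/dx² sin(jπx/L) = −(jπ/L)²·sin(jπx/L); on 0 ≤ x ≤ L, ∫sin²(jπx/L) dx = L/2 and ∫sin(jπx/L)·sin(lπx/L) dx = 0 for j ≠ l, so only diagonal terms survive in ∫|ψ|² and ∫ψ·ψ″; ∫ψ·ψ′ dx = [ψ²/2] between the walls = 0.
State is unnormalized: ∫|ψ|² dx = 15.121, and ∫ψ*·(−ħ²/2m · ψ'') dx = 31.575, so ⟨T⟩ = 31.575 / 15.121.
⟨T⟩ = 2.0881.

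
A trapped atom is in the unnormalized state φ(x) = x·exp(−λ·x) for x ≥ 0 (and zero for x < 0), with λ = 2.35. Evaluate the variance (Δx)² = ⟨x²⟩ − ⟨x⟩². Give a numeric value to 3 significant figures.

Compute ⟨x⟩ and ⟨x²⟩ separately, then (Δx)² = ⟨x²⟩ − ⟨x⟩².
Every integrand reduces to terms xʲ·e^(−2λx) on [0, ∞); use ∫₀^∞ xʲ·e^(−2λx) dx = j!/(2λ)^(j+1).
Normalization: ∫|φ|² dx = 0.019264.
⟨x⟩ = 0.63830 and ⟨x²⟩ = 0.54323.
(Δx)² = 0.54323 − (0.63830)² = 0.13581.

0.136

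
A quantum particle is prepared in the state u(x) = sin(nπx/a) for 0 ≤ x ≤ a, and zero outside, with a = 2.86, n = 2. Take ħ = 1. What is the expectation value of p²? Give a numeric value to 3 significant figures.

4.83

p² u = −ħ² d²u/dx²; ⟨p²⟩ = −ħ² ∫ u*·u'' dx / ∫|u|² dx.
d/dx sin(nπx/a) = (nπ/a)·cos(nπx/a) and d²/dx² sin(nπx/a) = −(nπ/a)²·sin(nπx/a); on 0 ≤ x ≤ a, ∫sin²(nπx/a) dx = a/2 and ∫sin(nπx/a)·cos(nπx/a) dx = 0.
State is unnormalized: ∫|u|² dx = 1.4300, and ∫u*·(−ħ² u'') dx = 6.9018, so ⟨p²⟩ = 6.9018 / 1.4300.
⟨p²⟩ = 4.8264.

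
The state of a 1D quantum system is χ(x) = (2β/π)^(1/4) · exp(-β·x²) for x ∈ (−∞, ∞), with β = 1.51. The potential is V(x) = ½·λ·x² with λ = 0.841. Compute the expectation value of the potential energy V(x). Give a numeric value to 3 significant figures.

0.0696

⟨V⟩ = ∫ V(x)·|χ|² dx.
Gaussian moments: ∫x^(2j)·e^(−2βx²) dx = (2j−1)!!/(4β)^j · √(π/(2β)), odd powers integrate to 0; here √(π/(2β)) = 1.0199.
⟨V⟩ = 0.069619.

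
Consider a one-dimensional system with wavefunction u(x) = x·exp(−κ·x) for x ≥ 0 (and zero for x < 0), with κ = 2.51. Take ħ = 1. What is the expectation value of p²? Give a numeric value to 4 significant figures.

6.300

p² u = −ħ² d²u/dx²; ⟨p²⟩ = −ħ² ∫ u*·u'' dx / ∫|u|² dx.
Differentiate x·exp(−κ·x) with the product rule; every integrand then reduces to terms xʲ·e^(−2κx) on [0, ∞), with ∫₀^∞ xʲ·e^(−2κx) dx = j!/(2κ)^(j+1).
State is unnormalized: ∫|u|² dx = 0.015810, and ∫u*·(−ħ² u'') dx = 0.099602, so ⟨p²⟩ = 0.099602 / 0.015810.
⟨p²⟩ = 6.3001.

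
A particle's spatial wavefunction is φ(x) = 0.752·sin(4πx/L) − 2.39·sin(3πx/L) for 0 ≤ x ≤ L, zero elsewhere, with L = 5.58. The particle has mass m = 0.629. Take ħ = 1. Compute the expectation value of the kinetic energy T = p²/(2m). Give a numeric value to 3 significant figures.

2.43

T = −(ħ²/2m) d²/dx², so ⟨T⟩ = −(ħ²/2m) ∫ φ*·φ'' dx / ∫|φ|² dx; with m = 0.629.
d²/dx² sin(jπx/L) = −(jπ/L)²·sin(jπx/L); on 0 ≤ x ≤ L, ∫sin²(jπx/L) dx = L/2 and ∫sin(jπx/L)·sin(lπx/L) dx = 0 for j ≠ l, so only diagonal terms survive in ∫|φ|² and ∫φ·φ″; ∫φ·φ′ dx = [φ²/2] between the walls = 0.
State is unnormalized: ∫|φ|² dx = 17.515, and ∫φ*·(−ħ²/2m · φ'') dx = 42.501, so ⟨T⟩ = 42.501 / 17.515.
⟨T⟩ = 2.4266.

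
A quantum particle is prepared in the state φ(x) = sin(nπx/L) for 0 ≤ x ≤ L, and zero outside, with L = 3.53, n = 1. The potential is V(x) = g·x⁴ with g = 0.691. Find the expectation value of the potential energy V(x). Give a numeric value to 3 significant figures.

⟨V⟩ = ∫ V(x)·|φ|² dx / ∫|φ|² dx.
With sin²θ = (1 − cos2θ)/2 on 0 ≤ x ≤ L: ∫sin²(nπx/L) dx = L/2, ∫x·sin²(nπx/L) dx = L²/4, ∫x²·sin²(nπx/L) dx = L³·(1/6 − 1/(4n²π²)); higher powers xᵏ the same way, integrating xᵏ·cos(2nπx/L) by parts.
State is unnormalized: ∫|φ|² dx = 1.7650, and ∫φ*·V(x)·φ dx = 21.603, so ⟨V⟩ = 21.603 / 1.7650.
⟨V⟩ = 12.240.

12.2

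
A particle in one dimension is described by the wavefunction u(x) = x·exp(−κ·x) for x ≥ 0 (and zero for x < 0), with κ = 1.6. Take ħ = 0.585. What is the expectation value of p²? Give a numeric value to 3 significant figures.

0.876

p² u = −ħ² d²u/dx²; ⟨p²⟩ = −ħ² ∫ u*·u'' dx / ∫|u|² dx.
Differentiate x·exp(−κ·x) with the product rule; every integrand then reduces to terms xʲ·e^(−2κx) on [0, ∞), with ∫₀^∞ xʲ·e^(−2κx) dx = j!/(2κ)^(j+1).
State is unnormalized: ∫|u|² dx = 0.061035, and ∫u*·(−ħ² u'') dx = 0.053473, so ⟨p²⟩ = 0.053473 / 0.061035.
⟨p²⟩ = 0.87610.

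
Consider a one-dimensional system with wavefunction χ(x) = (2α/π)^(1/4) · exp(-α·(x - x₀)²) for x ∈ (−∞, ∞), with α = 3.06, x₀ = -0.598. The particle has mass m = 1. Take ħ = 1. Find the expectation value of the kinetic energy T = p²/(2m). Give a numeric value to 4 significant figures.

T = −(ħ²/2m) d²/dx², so ⟨T⟩ = −(ħ²/2m) ∫ χ*·χ'' dx; with m = 1.
Gaussian moments (u = x − x₀): ∫u^(2j)·e^(−2αu²) du = (2j−1)!!/(4α)^j · √(π/(2α)), odd powers integrate to 0; here √(π/(2α)) = 0.71647. Derivatives: d/dx e^(−αu²) = −2αu·e^(−αu²), d²/dx² e^(−αu²) = (4α²u² − 2α)·e^(−αu²).
⟨T⟩ = 1.5300.

1.530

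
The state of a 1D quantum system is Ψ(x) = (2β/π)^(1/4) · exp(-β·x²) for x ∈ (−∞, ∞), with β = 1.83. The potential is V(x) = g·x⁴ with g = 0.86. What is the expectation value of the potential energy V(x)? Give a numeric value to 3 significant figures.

0.0482

⟨V⟩ = ∫ V(x)·|Ψ|² dx.
Gaussian moments: ∫x^(2j)·e^(−2βx²) dx = (2j−1)!!/(4β)^j · √(π/(2β)), odd powers integrate to 0; here √(π/(2β)) = 0.92648.
⟨V⟩ = 0.048150.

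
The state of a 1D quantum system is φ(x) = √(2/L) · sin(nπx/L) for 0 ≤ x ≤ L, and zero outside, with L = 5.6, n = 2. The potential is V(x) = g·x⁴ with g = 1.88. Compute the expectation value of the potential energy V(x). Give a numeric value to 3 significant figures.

325.

⟨V⟩ = ∫ V(x)·|φ|² dx.
With sin²θ = (1 − cos2θ)/2 on 0 ≤ x ≤ L: ∫sin²(nπx/L) dx = L/2, ∫x·sin²(nπx/L) dx = L²/4, ∫x²·sin²(nπx/L) dx = L³·(1/6 − 1/(4n²π²)); higher powers xᵏ the same way, integrating xᵏ·cos(2nπx/L) by parts.
⟨V⟩ = 324.72.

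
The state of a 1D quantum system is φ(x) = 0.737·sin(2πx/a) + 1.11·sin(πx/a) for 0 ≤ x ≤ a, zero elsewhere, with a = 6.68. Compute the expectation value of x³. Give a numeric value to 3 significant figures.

16.3

⟨x³⟩ = ∫ x³·|φ|² dx / ∫|φ|² dx (integrals over the domain).
On 0 ≤ x ≤ a (j ≠ l): ∫sin²(jπx/a) dx = a/2, ∫sin(jπx/a)·sin(lπx/a) dx = 0; diagonal moments ∫x·sin²(jπx/a) dx = a²/4, ∫x²·sin²(jπx/a) dx = a³·(1/6 − 1/(4j²π²)); cross terms ∫x·sin(jπx/a)·sin(lπx/a) dx = 0 for j + l even and −4jla²/(π²(j² − l²)²) for j + l odd, ∫x²·sin(jπx/a)·sin(lπx/a) dx = (−1)^(j+l)·4jla³/(π²(j² − l²)²); higher powers the same way via product-to-sum and parts.
State is unnormalized: ∫|φ|² dx = 5.9294, and ∫φ*·x³·φ dx = 96.444, so ⟨x³⟩ = 96.444 / 5.9294.
⟨x³⟩ = 16.265.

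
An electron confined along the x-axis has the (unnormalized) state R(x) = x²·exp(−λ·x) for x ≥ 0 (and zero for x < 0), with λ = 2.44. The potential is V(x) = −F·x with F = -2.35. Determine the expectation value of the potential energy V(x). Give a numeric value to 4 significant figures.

2.408

⟨V⟩ = ∫ V(x)·|R|² dx / ∫|R|² dx.
Every integrand reduces to terms xʲ·e^(−2λx) on [0, ∞); use ∫₀^∞ xʲ·e^(−2λx) dx = j!/(2λ)^(j+1).
State is unnormalized: ∫|R|² dx = 0.0086719, and ∫R*·V(x)·R dx = 0.020880, so ⟨V⟩ = 0.020880 / 0.0086719.
⟨V⟩ = 2.4078.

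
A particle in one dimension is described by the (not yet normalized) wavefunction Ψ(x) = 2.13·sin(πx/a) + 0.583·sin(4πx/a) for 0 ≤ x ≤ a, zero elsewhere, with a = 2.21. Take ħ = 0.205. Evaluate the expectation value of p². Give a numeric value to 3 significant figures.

0.174

p² Ψ = −ħ² d²Ψ/dx²; ⟨p²⟩ = −ħ² ∫ Ψ*·Ψ'' dx / ∫|Ψ|² dx.
d²/dx² sin(jπx/a) = −(jπ/a)²·sin(jπx/a); on 0 ≤ x ≤ a, ∫sin²(jπx/a) dx = a/2 and ∫sin(jπx/a)·sin(lπx/a) dx = 0 for j ≠ l, so only diagonal terms survive in ∫|Ψ|² and ∫Ψ·Ψ″; ∫Ψ·Ψ′ dx = [Ψ²/2] between the walls = 0.
State is unnormalized: ∫|Ψ|² dx = 5.3889, and ∫Ψ*·(−ħ² Ψ'') dx = 0.93606, so ⟨p²⟩ = 0.93606 / 5.3889.
⟨p²⟩ = 0.17370.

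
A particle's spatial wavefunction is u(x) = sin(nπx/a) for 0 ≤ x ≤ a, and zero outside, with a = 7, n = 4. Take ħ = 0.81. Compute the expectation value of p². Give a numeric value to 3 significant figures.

2.11

p² u = −ħ² d²u/dx²; ⟨p²⟩ = −ħ² ∫ u*·u'' dx / ∫|u|² dx.
d/dx sin(nπx/a) = (nπ/a)·cos(nπx/a) and d²/dx² sin(nπx/a) = −(nπ/a)²·sin(nπx/a); on 0 ≤ x ≤ a, ∫sin²(nπx/a) dx = a/2 and ∫sin(nπx/a)·cos(nπx/a) dx = 0.
State is unnormalized: ∫|u|² dx = 3.5000, and ∫u*·(−ħ² u'') dx = 7.4005, so ⟨p²⟩ = 7.4005 / 3.5000.
⟨p²⟩ = 2.1144.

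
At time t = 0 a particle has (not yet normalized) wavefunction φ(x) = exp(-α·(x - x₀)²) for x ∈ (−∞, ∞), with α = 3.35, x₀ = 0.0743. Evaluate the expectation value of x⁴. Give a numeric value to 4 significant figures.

0.01921

⟨x⁴⟩ = ∫ x⁴·|φ|² dx / ∫|φ|² dx (integrals over the domain).
Gaussian moments (u = x − x₀): ∫u^(2j)·e^(−2αu²) du = (2j−1)!!/(4α)^j · √(π/(2α)), odd powers integrate to 0; here √(π/(2α)) = 0.68476.
State is unnormalized: ∫|φ|² dx = 0.68476, and ∫φ*·x⁴·φ dx = 0.013154, so ⟨x⁴⟩ = 0.013154 / 0.68476.
⟨x⁴⟩ = 0.019210.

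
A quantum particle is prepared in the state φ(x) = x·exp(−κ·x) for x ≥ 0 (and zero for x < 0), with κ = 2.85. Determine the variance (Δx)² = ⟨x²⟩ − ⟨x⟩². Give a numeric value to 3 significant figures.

Compute ⟨x⟩ and ⟨x²⟩ separately, then (Δx)² = ⟨x²⟩ − ⟨x⟩².
Every integrand reduces to terms xʲ·e^(−2κx) on [0, ∞); use ∫₀^∞ xʲ·e^(−2κx) dx = j!/(2κ)^(j+1).
Normalization: ∫|φ|² dx = 0.010800.
⟨x⟩ = 0.52632 and ⟨x²⟩ = 0.36934.
(Δx)² = 0.36934 − (0.52632)² = 0.092336.

0.0923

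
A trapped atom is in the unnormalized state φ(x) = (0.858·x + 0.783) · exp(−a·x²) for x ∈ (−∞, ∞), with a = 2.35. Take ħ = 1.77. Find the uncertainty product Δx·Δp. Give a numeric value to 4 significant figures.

0.8901

Δx = √(⟨x²⟩−⟨x⟩²), Δp = √(⟨p²⟩−⟨p⟩²).
Expand each integrand as polynomial × e^(−2ax²) and use ∫x^(2j)·e^(−2ax²) dx = (2j−1)!!/(4a)^j · √(π/(2a)), odd powers → 0; here √(π/(2a)) = 0.81757. Differentiate with the product rule, d/dx e^(−ax²) = −2ax·e^(−ax²).
Normalization: ∫|φ|² dx = 0.56527.
⟨x⟩ = 0.20674, ⟨x²⟩ = 0.13048 ⇒ Δx = 0.29621.
⟨p⟩ = 0.0000, ⟨p²⟩ = 9.0302 ⇒ Δp = 3.0050.
Δx·Δp = 0.89013.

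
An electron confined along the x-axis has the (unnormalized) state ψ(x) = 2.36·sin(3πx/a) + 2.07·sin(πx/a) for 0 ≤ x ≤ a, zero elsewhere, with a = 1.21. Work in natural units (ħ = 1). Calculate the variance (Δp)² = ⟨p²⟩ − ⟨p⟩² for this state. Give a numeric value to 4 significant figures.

37.22

Compute ⟨p⟩ and ⟨p²⟩ separately; (Δp)² = ⟨p²⟩ − ⟨p⟩².
d²/dx² sin(jπx/a) = −(jπ/a)²·sin(jπx/a); on 0 ≤ x ≤ a, ∫sin²(jπx/a) dx = a/2 and ∫sin(jπx/a)·sin(lπx/a) dx = 0 for j ≠ l, so only diagonal terms survive in ∫|ψ|² and ∫ψ·ψ″; ∫ψ·ψ′ dx = [ψ²/2] between the walls = 0.
Normalization: ∫|ψ|² dx = 5.9620.
⟨p⟩ = 0.0000 and ⟨p²⟩ = 37.221.
(Δp)² = 37.221 − (0.0000)² = 37.221.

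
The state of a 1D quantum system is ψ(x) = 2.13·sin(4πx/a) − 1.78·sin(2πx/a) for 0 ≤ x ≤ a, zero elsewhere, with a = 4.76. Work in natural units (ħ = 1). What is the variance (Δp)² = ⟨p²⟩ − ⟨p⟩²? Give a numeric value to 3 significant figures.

4.82

Compute ⟨p⟩ and ⟨p²⟩ separately; (Δp)² = ⟨p²⟩ − ⟨p⟩².
d²/dx² sin(jπx/a) = −(jπ/a)²·sin(jπx/a); on 0 ≤ x ≤ a, ∫sin²(jπx/a) dx = a/2 and ∫sin(jπx/a)·sin(lπx/a) dx = 0 for j ≠ l, so only diagonal terms survive in ∫|ψ|² and ∫ψ·ψ″; ∫ψ·ψ′ dx = [ψ²/2] between the walls = 0.
Normalization: ∫|ψ|² dx = 18.339.
⟨p⟩ = 0.0000 and ⟨p²⟩ = 4.8202.
(Δp)² = 4.8202 − (0.0000)² = 4.8202.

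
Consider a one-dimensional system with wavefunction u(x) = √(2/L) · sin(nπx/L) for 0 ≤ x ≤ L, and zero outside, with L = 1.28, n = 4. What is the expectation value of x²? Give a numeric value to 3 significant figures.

0.541

⟨x²⟩ = ∫ x²·|u|² dx (integrals over the domain).
With sin²θ = (1 − cos2θ)/2 on 0 ≤ x ≤ L: ∫sin²(nπx/L) dx = L/2, ∫x·sin²(nπx/L) dx = L²/4, ∫x²·sin²(nπx/L) dx = L³·(1/6 − 1/(4n²π²)); higher powers xᵏ the same way, integrating xᵏ·cos(2nπx/L) by parts.
⟨x²⟩ = 0.54095.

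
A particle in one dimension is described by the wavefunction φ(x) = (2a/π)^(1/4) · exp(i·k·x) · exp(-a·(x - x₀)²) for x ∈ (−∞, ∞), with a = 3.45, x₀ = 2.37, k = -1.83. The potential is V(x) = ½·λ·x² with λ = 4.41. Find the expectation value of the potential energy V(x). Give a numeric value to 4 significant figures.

12.55

⟨V⟩ = ∫ V(x)·|φ|² dx.
Gaussian moments (u = x − x₀): ∫u^(2j)·e^(−2au²) du = (2j−1)!!/(4a)^j · √(π/(2a)), odd powers integrate to 0; here √(π/(2a)) = 0.67476.
⟨V⟩ = 12.545.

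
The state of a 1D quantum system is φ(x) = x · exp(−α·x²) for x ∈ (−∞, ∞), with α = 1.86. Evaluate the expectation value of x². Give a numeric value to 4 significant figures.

⟨x²⟩ = ∫ x²·|φ|² dx / ∫|φ|² dx (integrals over the domain).
Expand each integrand as polynomial × e^(−2αx²) and use ∫x^(2j)·e^(−2αx²) dx = (2j−1)!!/(4α)^j · √(π/(2α)), odd powers → 0; here √(π/(2α)) = 0.91897.
State is unnormalized: ∫|φ|² dx = 0.12352, and ∫φ*·x²·φ dx = 0.049806, so ⟨x²⟩ = 0.049806 / 0.12352.
⟨x²⟩ = 0.40323.

0.4032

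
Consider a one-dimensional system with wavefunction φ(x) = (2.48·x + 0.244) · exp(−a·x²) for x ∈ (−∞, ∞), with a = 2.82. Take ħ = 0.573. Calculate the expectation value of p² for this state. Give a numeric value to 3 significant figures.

2.60

p² φ = −ħ² d²φ/dx²; ⟨p²⟩ = −ħ² ∫ φ*·φ'' dx / ∫|φ|² dx.
Expand each integrand as polynomial × e^(−2ax²) and use ∫x^(2j)·e^(−2ax²) dx = (2j−1)!!/(4a)^j · √(π/(2a)), odd powers → 0; here √(π/(2a)) = 0.74634. Differentiate with the product rule, d/dx e^(−ax²) = −2ax·e^(−ax²).
State is unnormalized: ∫|φ|² dx = 0.45137, and ∫φ*·(−ħ² φ'') dx = 1.1715, so ⟨p²⟩ = 1.1715 / 0.45137.
⟨p²⟩ = 2.5954.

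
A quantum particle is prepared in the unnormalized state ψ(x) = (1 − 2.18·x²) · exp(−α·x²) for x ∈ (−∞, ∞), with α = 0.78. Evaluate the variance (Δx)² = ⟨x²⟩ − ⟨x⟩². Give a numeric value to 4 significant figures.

1.241

Compute ⟨x⟩ and ⟨x²⟩ separately, then (Δx)² = ⟨x²⟩ − ⟨x⟩².
Expand each integrand as polynomial × e^(−2αx²) and use ∫x^(2j)·e^(−2αx²) dx = (2j−1)!!/(4α)^j · √(π/(2α)), odd powers → 0; here √(π/(2α)) = 1.4191.
Normalization: ∫|ψ|² dx = 1.5144.
⟨x⟩ = 0.0000 and ⟨x²⟩ = 1.2406.
(Δx)² = 1.2406 − (0.0000)² = 1.2406.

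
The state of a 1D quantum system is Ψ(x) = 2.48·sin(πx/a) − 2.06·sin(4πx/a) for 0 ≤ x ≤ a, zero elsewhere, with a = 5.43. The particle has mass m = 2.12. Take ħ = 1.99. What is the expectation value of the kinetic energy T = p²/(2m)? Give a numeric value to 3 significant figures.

T = −(ħ²/2m) d²/dx², so ⟨T⟩ = −(ħ²/2m) ∫ Ψ*·Ψ'' dx / ∫|Ψ|² dx; with m = 2.12.
d²/dx² sin(jπx/a) = −(jπ/a)²·sin(jπx/a); on 0 ≤ x ≤ a, ∫sin²(jπx/a) dx = a/2 and ∫sin(jπx/a)·sin(lπx/a) dx = 0 for j ≠ l, so only diagonal terms survive in ∫|Ψ|² and ∫Ψ·Ψ″; ∫Ψ·Ψ′ dx = [Ψ²/2] between the walls = 0.
State is unnormalized: ∫|Ψ|² dx = 28.220, and ∫Ψ*·(−ħ²/2m · Ψ'') dx = 62.853, so ⟨T⟩ = 62.853 / 28.220.
⟨T⟩ = 2.2273.

2.23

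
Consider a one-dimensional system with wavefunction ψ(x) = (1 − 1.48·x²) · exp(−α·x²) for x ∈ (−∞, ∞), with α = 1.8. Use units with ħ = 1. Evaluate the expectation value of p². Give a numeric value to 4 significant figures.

p² ψ = −ħ² d²ψ/dx²; ⟨p²⟩ = −ħ² ∫ ψ*·ψ'' dx / ∫|ψ|² dx.
Expand each integrand as polynomial × e^(−2αx²) and use ∫x^(2j)·e^(−2αx²) dx = (2j−1)!!/(4α)^j · √(π/(2α)), odd powers → 0; here √(π/(2α)) = 0.93417. Differentiate with the product rule, d/dx e^(−αx²) = −2αx·e^(−αx²).
State is unnormalized: ∫|ψ|² dx = 0.66853, and ∫ψ*·(−ħ² ψ'') dx = 2.8701, so ⟨p²⟩ = 2.8701 / 0.66853.
⟨p²⟩ = 4.2932.

4.293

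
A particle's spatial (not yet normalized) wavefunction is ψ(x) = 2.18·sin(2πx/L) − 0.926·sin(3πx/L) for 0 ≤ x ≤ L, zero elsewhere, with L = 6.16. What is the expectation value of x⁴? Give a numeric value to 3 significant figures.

⟨x⁴⟩ = ∫ x⁴·|ψ|² dx / ∫|ψ|² dx (integrals over the domain).
On 0 ≤ x ≤ L (j ≠ l): ∫sin²(jπx/L) dx = L/2, ∫sin(jπx/L)·sin(lπx/L) dx = 0; diagonal moments ∫x·sin²(jπx/L) dx = L²/4, ∫x²·sin²(jπx/L) dx = L³·(1/6 − 1/(4j²π²)); cross terms ∫x·sin(jπx/L)·sin(lπx/L) dx = 0 for j + l even and −4jlL²/(π²(j² − l²)²) for j + l odd, ∫x²·sin(jπx/L)·sin(lπx/L) dx = (−1)^(j+l)·4jlL³/(π²(j² − l²)²); higher powers the same way via product-to-sum and parts.
State is unnormalized: ∫|ψ|² dx = 17.278, and ∫ψ*·x⁴·ψ dx = 6982.0, so ⟨x⁴⟩ = 6982.0 / 17.278.
⟨x⁴⟩ = 404.09.

404.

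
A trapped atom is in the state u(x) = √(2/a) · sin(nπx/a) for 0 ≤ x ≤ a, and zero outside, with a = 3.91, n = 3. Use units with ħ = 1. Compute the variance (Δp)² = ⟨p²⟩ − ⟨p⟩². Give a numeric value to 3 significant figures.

5.81

Compute ⟨p⟩ and ⟨p²⟩ separately; (Δp)² = ⟨p²⟩ − ⟨p⟩².
d/dx sin(nπx/a) = (nπ/a)·cos(nπx/a) and d²/dx² sin(nπx/a) = −(nπ/a)²·sin(nπx/a); on 0 ≤ x ≤ a, ∫sin²(nπx/a) dx = a/2 and ∫sin(nπx/a)·cos(nπx/a) dx = 0.
⟨p⟩ = 0.0000 and ⟨p²⟩ = 5.8102.
(Δp)² = 5.8102 − (0.0000)² = 5.8102.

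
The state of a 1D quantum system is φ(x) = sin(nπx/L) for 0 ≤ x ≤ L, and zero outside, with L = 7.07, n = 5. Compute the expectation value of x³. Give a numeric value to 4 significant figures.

⟨x³⟩ = ∫ x³·|φ|² dx / ∫|φ|² dx (integrals over the domain).
With sin²θ = (1 − cos2θ)/2 on 0 ≤ x ≤ L: ∫sin²(nπx/L) dx = L/2, ∫x·sin²(nπx/L) dx = L²/4, ∫x²·sin²(nπx/L) dx = L³·(1/6 − 1/(4n²π²)); higher powers xᵏ the same way, integrating xᵏ·cos(2nπx/L) by parts.
State is unnormalized: ∫|φ|² dx = 3.5350, and ∫φ*·x³·φ dx = 308.51, so ⟨x³⟩ = 308.51 / 3.5350.
⟨x³⟩ = 87.274.

87.27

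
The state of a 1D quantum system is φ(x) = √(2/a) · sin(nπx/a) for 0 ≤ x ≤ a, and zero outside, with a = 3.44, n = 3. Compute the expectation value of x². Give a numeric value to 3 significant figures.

3.88

⟨x²⟩ = ∫ x²·|φ|² dx (integrals over the domain).
With sin²θ = (1 − cos2θ)/2 on 0 ≤ x ≤ a: ∫sin²(nπx/a) dx = a/2, ∫x·sin²(nπx/a) dx = a²/4, ∫x²·sin²(nπx/a) dx = a³·(1/6 − 1/(4n²π²)); higher powers xᵏ the same way, integrating xᵏ·cos(2nπx/a) by parts.
⟨x²⟩ = 3.8779.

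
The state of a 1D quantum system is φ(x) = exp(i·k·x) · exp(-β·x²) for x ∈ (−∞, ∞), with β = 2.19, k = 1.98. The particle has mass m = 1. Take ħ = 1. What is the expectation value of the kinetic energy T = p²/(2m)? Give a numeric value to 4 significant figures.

3.055

T = −(ħ²/2m) d²/dx², so ⟨T⟩ = −(ħ²/2m) ∫ φ*·φ'' dx / ∫|φ|² dx; with m = 1.
Gaussian moments: ∫x^(2j)·e^(−2βx²) dx = (2j−1)!!/(4β)^j · √(π/(2β)), odd powers integrate to 0; here √(π/(2β)) = 0.84691. Derivatives: φ′ = (ik − 2βx)·φ, φ″ = ((ik − 2βx)² − 2β)·φ; the odd-in-x pieces drop out.
State is unnormalized: ∫|φ|² dx = 0.84691, and ∫φ*·(−ħ²/2m · φ'') dx = 2.5875, so ⟨T⟩ = 2.5875 / 0.84691.
⟨T⟩ = 3.0552.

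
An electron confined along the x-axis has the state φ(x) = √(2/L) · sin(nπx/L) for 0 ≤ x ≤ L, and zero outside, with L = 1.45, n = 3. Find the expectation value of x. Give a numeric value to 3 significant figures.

⟨x⟩ = ∫ x·|φ|² dx (integrals over the domain).
With sin²θ = (1 − cos2θ)/2 on 0 ≤ x ≤ L: ∫sin²(nπx/L) dx = L/2, ∫x·sin²(nπx/L) dx = L²/4, ∫x²·sin²(nπx/L) dx = L³·(1/6 − 1/(4n²π²)); higher powers xᵏ the same way, integrating xᵏ·cos(2nπx/L) by parts.
⟨x⟩ = 0.72500.

0.725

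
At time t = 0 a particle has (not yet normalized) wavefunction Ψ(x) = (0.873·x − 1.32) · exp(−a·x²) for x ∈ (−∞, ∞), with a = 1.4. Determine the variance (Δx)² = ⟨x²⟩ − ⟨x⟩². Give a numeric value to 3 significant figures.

Compute ⟨x⟩ and ⟨x²⟩ separately, then (Δx)² = ⟨x²⟩ − ⟨x⟩².
Expand each integrand as polynomial × e^(−2ax²) and use ∫x^(2j)·e^(−2ax²) dx = (2j−1)!!/(4a)^j · √(π/(2a)), odd powers → 0; here √(π/(2a)) = 1.0592.
Normalization: ∫|Ψ|² dx = 1.9898.
⟨x⟩ = -0.21909 and ⟨x²⟩ = 0.20445.
(Δx)² = 0.20445 − (-0.21909)² = 0.15645.

0.156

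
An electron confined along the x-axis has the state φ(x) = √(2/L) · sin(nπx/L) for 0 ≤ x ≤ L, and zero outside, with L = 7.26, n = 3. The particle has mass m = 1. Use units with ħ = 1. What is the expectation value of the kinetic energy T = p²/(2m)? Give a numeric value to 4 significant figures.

0.8426

T = −(ħ²/2m) d²/dx², so ⟨T⟩ = −(ħ²/2m) ∫ φ*·φ'' dx; with m = 1.
d/dx sin(nπx/L) = (nπ/L)·cos(nπx/L) and d²/dx² sin(nπx/L) = −(nπ/L)²·sin(nπx/L); on 0 ≤ x ≤ L, ∫sin²(nπx/L) dx = L/2 and ∫sin(nπx/L)·cos(nπx/L) dx = 0.
⟨T⟩ = 0.84263.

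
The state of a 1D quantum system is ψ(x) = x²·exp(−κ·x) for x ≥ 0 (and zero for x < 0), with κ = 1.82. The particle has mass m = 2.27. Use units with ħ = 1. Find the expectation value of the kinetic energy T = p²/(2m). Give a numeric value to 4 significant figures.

T = −(ħ²/2m) d²/dx², so ⟨T⟩ = −(ħ²/2m) ∫ ψ*·ψ'' dx / ∫|ψ|² dx; with m = 2.27.
Differentiate x²·exp(−κ·x) with the product rule; every integrand then reduces to terms xʲ·e^(−2κx) on [0, ∞), with ∫₀^∞ xʲ·e^(−2κx) dx = j!/(2κ)^(j+1).
State is unnormalized: ∫|ψ|² dx = 0.037558, and ∫ψ*·(−ħ²/2m · ψ'') dx = 0.0091342, so ⟨T⟩ = 0.0091342 / 0.037558.
⟨T⟩ = 0.24320.

0.2432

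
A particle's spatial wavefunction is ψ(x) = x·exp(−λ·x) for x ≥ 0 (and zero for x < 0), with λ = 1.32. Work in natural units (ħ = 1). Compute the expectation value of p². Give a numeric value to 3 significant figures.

p² ψ = −ħ² d²ψ/dx²; ⟨p²⟩ = −ħ² ∫ ψ*·ψ'' dx / ∫|ψ|² dx.
Differentiate x·exp(−λ·x) with the product rule; every integrand then reduces to terms xʲ·e^(−2λx) on [0, ∞), with ∫₀^∞ xʲ·e^(−2λx) dx = j!/(2λ)^(j+1).
State is unnormalized: ∫|ψ|² dx = 0.10870, and ∫ψ*·(−ħ² ψ'') dx = 0.18939, so ⟨p²⟩ = 0.18939 / 0.10870.
⟨p²⟩ = 1.7424.

1.74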